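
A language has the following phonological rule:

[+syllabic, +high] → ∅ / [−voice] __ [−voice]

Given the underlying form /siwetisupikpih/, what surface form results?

/i/ is a high vowel flanked by voiceless consonants /t/ and /s/, so it deletes.
/u/ is a high vowel flanked by voiceless consonants /s/ and /p/, so it deletes.
/i/ is a high vowel flanked by voiceless consonants /p/ and /k/, so it deletes.
/i/ is a high vowel flanked by voiceless consonants /p/ and /h/, so it deletes.
The other instance of /i/ does not occur in the required environment and remains unchanged.
Surface form: [siwetspkph].

siwetspkph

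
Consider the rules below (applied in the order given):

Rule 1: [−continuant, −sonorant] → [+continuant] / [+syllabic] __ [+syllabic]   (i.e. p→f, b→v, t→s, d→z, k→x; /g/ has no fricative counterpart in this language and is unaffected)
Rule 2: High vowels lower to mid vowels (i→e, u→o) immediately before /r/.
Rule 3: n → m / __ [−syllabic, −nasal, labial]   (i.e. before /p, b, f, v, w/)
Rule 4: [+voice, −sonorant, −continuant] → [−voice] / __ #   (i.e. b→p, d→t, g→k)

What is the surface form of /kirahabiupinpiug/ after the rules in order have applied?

kerahaviufimpiuk

Rule 1 (intervocalic spirantization): /b/ is a stop between vowels /a/ and /i/, so it spirantizes to the fricative [v]. /p/ is a stop between vowels /u/ and /i/, so it spirantizes to the fricative [f]. /kirahabiupinpiug/ → kirahaviufinpiug.
Rule 2 (pre-rhotic lowering): /i/ is a high vowel immediately before /r/, so it lowers to [e]. /kirahaviufinpiug/ → kerahaviufinpiug.
Rule 3 (nasal place assimilation): /n/ precedes the labial consonant /p/, so it assimilates in place to [m]. /kerahaviufinpiug/ → kerahaviufimpiug.
Rule 4 (final devoicing): /g/ is a voiced stop in word-final position, so it devoices to [k]. /kerahaviufimpiug/ → kerahaviufimpiuk.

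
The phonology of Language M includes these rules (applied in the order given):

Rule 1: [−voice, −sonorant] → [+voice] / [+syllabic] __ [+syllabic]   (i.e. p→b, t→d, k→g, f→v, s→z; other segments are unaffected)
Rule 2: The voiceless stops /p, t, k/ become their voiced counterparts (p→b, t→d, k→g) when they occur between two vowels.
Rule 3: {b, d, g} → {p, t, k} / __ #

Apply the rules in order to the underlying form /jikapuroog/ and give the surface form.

Rule 1 (intervocalic voicing): /k/ is a voiceless obstruent between vowels /i/ and /a/, so it voices to [g]. /p/ is a voiceless obstruent between vowels /a/ and /u/, so it voices to [b]. /jikapuroog/ → jigaburoog.
Rule 2 (intervocalic voicing): no segment meets the environment; /jigaburoog/ is unchanged.
Rule 3 (final devoicing): /g/ is a voiced stop in word-final position, so it devoices to [k]. /jigaburoog/ → jigaburook.

jigaburook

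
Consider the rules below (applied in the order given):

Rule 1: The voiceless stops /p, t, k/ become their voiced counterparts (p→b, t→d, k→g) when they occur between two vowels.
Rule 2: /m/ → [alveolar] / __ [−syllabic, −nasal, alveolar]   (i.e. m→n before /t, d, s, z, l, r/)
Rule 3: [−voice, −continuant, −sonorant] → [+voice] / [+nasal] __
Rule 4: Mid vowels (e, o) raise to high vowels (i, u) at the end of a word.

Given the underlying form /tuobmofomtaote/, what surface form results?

tuobmofondaodi

Rule 1 (intervocalic voicing): /t/ is a voiceless stop between vowels /o/ and /e/, so it voices to [d]. /tuobmofomtaote/ → tuobmofomtaode.
Rule 2 (nasal place assimilation): /m/ precedes the alveolar consonant /t/, so it assimilates in place to [n]. /tuobmofomtaode/ → tuobmofontaode.
Rule 3 (post-nasal voicing): /t/ is a voiceless stop immediately after the nasal /n/, so it voices to [d]. /tuobmofontaode/ → tuobmofondaode.
Rule 4 (final vowel raising): /e/ is a mid vowel in word-final position, so it raises to [i]. /tuobmofondaode/ → tuobmofondaodi.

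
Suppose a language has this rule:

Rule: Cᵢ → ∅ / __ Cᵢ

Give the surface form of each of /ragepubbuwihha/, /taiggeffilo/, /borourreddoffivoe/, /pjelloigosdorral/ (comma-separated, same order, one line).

ragepubuwiha, taigefilo, borouredofivoe, pjeloigosdoral

/ragepubbuwihha/: /bb/ is a geminate; the first /b/ deletes. /hh/ is a geminate; the first /h/ deletes. → [ragepubuwiha].
/taiggeffilo/: /gg/ is a geminate; the first /g/ deletes. /ff/ is a geminate; the first /f/ deletes. → [taigefilo].
/borourreddoffivoe/: /rr/ is a geminate; the first /r/ deletes. /dd/ is a geminate; the first /d/ deletes. /ff/ is a geminate; the first /f/ deletes. → [borouredofivoe].
/pjelloigosdorral/: /ll/ is a geminate; the first /l/ deletes. /rr/ is a geminate; the first /r/ deletes. → [pjeloigosdoral].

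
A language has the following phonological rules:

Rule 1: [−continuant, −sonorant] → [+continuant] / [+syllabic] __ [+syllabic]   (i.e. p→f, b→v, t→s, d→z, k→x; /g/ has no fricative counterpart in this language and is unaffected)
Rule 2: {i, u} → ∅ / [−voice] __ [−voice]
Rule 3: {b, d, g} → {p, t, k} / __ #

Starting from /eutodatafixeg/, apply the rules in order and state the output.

eusozasafxek

Rule 1 (intervocalic spirantization): /t/ is a stop between vowels /u/ and /o/, so it spirantizes to the fricative [s]. /d/ is a stop between vowels /o/ and /a/, so it spirantizes to the fricative [z]. /t/ is a stop between vowels /a/ and /a/, so it spirantizes to the fricative [s]. /eutodatafixeg/ → eusozasafixeg.
Rule 2 (high vowel syncope): /i/ is a high vowel flanked by voiceless consonants /f/ and /x/, so it deletes. /eusozasafixeg/ → eusozasafxeg.
Rule 3 (final devoicing): /g/ is a voiced stop in word-final position, so it devoices to [k]. /eusozasafxeg/ → eusozasafxek.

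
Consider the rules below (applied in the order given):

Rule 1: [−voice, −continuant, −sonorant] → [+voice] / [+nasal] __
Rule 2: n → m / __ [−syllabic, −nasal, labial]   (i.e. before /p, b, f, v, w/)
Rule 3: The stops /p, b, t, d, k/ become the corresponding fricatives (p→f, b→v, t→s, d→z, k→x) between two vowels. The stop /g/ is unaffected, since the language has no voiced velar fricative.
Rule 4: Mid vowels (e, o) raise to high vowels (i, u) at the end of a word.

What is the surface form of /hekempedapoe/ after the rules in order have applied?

Rule 1 (post-nasal voicing): /p/ is a voiceless stop immediately after the nasal /m/, so it voices to [b]. /hekempedapoe/ → hekembedapoe.
Rule 2 (nasal place assimilation): no segment meets the environment; /hekembedapoe/ is unchanged.
Rule 3 (intervocalic spirantization): /k/ is a stop between vowels /e/ and /e/, so it spirantizes to the fricative [x]. /d/ is a stop between vowels /e/ and /a/, so it spirantizes to the fricative [z]. /p/ is a stop between vowels /a/ and /o/, so it spirantizes to the fricative [f]. /hekembedapoe/ → hexembezafoe.
Rule 4 (final vowel raising): /e/ is a mid vowel in word-final position, so it raises to [i]. /hexembezafoe/ → hexembezafoi.

hexembezafoi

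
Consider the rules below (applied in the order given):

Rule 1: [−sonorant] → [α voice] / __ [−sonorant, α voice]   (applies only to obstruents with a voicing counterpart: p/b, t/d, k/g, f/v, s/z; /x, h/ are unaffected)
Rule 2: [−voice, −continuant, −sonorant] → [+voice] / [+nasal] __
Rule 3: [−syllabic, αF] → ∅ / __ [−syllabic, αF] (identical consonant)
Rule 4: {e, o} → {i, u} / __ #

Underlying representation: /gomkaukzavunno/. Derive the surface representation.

Rule 1 (regressive voicing assimilation): /k/ precedes the voiced obstruent /z/, so it voices to [g] by assimilation. /gomkaukzavunno/ → gomkaugzavunno.
Rule 2 (post-nasal voicing): /k/ is a voiceless stop immediately after the nasal /m/, so it voices to [g]. /gomkaugzavunno/ → gomgaugzavunno.
Rule 3 (degemination): /nn/ is a geminate; the first /n/ deletes. /gomgaugzavunno/ → gomgaugzavuno.
Rule 4 (final vowel raising): /o/ is a mid vowel in word-final position, so it raises to [u]. /gomgaugzavuno/ → gomgaugzavunu.

gomgaugzavunu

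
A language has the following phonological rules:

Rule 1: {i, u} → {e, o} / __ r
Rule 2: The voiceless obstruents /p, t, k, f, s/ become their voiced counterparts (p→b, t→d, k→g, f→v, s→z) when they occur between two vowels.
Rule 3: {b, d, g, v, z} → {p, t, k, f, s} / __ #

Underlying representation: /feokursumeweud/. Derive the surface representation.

feogorsumeweut

Rule 1 (pre-rhotic lowering): /u/ is a high vowel immediately before /r/, so it lowers to [o]. /feokursumeweud/ → feokorsumeweud.
Rule 2 (intervocalic voicing): /k/ is a voiceless obstruent between vowels /o/ and /o/, so it voices to [g]. /feokorsumeweud/ → feogorsumeweud.
Rule 3 (final devoicing): /d/ is a voiced obstruent in word-final position, so it devoices to [t]. /feogorsumeweud/ → feogorsumeweut.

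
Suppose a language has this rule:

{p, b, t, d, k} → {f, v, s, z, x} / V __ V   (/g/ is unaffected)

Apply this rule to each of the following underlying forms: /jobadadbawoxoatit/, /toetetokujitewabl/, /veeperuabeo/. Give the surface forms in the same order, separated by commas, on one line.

jovazadbawoxoasit, toesesoxujisewabl, veeferuaveo

/jobadadbawoxoatit/: /b/ is a stop between vowels /o/ and /a/, so it spirantizes to the fricative [v]. /d/ is a stop between vowels /a/ and /a/, so it spirantizes to the fricative [z]. /t/ is a stop between vowels /a/ and /i/, so it spirantizes to the fricative [s]. → [jovazadbawoxoasit].
/toetetokujitewabl/: /t/ is a stop between vowels /e/ and /e/, so it spirantizes to the fricative [s]. /t/ is a stop between vowels /e/ and /o/, so it spirantizes to the fricative [s]. /k/ is a stop between vowels /o/ and /u/, so it spirantizes to the fricative [x]. /t/ is a stop between vowels /i/ and /e/, so it spirantizes to the fricative [s]. → [toesesoxujisewabl].
/veeperuabeo/: /p/ is a stop between vowels /e/ and /e/, so it spirantizes to the fricative [f]. /b/ is a stop between vowels /a/ and /e/, so it spirantizes to the fricative [v]. → [veeferuaveo].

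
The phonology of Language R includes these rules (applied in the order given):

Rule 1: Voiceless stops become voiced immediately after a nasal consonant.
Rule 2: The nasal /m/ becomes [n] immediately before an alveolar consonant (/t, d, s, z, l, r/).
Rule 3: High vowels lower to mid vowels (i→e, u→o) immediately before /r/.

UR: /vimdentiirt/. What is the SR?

vindendiert

Rule 1 (post-nasal voicing): /t/ is a voiceless stop immediately after the nasal /n/, so it voices to [d]. /vimdentiirt/ → vimdendiirt.
Rule 2 (nasal place assimilation): /m/ precedes the alveolar consonant /d/, so it assimilates in place to [n]. /vimdendiirt/ → vindendiirt.
Rule 3 (pre-rhotic lowering): /i/ is a high vowel immediately before /r/, so it lowers to [e]. /vindendiirt/ → vindendiert.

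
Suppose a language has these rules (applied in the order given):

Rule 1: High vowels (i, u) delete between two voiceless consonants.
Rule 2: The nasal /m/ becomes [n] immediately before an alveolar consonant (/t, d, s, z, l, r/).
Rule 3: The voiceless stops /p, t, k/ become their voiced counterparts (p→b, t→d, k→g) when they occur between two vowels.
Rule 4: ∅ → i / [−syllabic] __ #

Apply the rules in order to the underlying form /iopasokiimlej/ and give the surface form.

iobasogiinleji

Rule 1 (high vowel syncope): no segment meets the environment; /iopasokiimlej/ is unchanged.
Rule 2 (nasal place assimilation): /m/ precedes the alveolar consonant /l/, so it assimilates in place to [n]. /iopasokiimlej/ → iopasokiinlej.
Rule 3 (intervocalic voicing): /p/ is a voiceless stop between vowels /o/ and /a/, so it voices to [b]. /k/ is a voiceless stop between vowels /o/ and /i/, so it voices to [g]. /iopasokiinlej/ → iobasogiinlej.
Rule 4 (final i-epenthesis): the form ends in the consonant /j/, so [i] is inserted word-finally. /iobasogiinlej/ → iobasogiinleji.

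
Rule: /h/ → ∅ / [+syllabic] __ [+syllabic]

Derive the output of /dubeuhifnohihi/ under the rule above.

dubeuifnoii

/h/ occurs between vowels /u/ and /i/, so it deletes.
/h/ occurs between vowels /o/ and /i/, so it deletes.
/h/ occurs between vowels /i/ and /i/, so it deletes.
Surface form: [dubeuifnoii].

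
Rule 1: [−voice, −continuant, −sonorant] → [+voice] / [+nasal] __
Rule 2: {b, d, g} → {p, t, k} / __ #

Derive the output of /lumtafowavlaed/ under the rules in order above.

lumdafowavlaet

Rule 1 (post-nasal voicing): /t/ is a voiceless stop immediately after the nasal /m/, so it voices to [d]. /lumtafowavlaed/ → lumdafowavlaed.
Rule 2 (final devoicing): /d/ is a voiced stop in word-final position, so it devoices to [t]. /lumdafowavlaed/ → lumdafowavlaet.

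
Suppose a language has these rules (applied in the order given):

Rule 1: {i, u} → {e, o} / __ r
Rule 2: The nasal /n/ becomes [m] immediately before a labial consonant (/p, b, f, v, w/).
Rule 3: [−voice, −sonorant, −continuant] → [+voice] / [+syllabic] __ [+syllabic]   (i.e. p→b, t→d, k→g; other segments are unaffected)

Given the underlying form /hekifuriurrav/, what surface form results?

Rule 1 (pre-rhotic lowering): /u/ is a high vowel immediately before /r/, so it lowers to [o]. /u/ is a high vowel immediately before /r/, so it lowers to [o]. /hekifuriurrav/ → hekiforiorrav.
Rule 2 (nasal place assimilation): no segment meets the environment; /hekiforiorrav/ is unchanged.
Rule 3 (intervocalic voicing): /k/ is a voiceless stop between vowels /e/ and /i/, so it voices to [g]. /hekiforiorrav/ → hegiforiorrav.

hegiforiorrav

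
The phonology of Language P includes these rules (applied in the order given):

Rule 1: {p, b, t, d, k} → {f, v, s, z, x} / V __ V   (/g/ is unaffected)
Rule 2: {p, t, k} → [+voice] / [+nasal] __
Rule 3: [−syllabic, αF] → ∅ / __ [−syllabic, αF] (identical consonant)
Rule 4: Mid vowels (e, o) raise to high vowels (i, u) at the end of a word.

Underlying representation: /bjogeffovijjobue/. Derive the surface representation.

bjogefovijovui

Rule 1 (intervocalic spirantization): /b/ is a stop between vowels /o/ and /u/, so it spirantizes to the fricative [v]. /bjogeffovijjobue/ → bjogeffovijjovue.
Rule 2 (post-nasal voicing): no segment meets the environment; /bjogeffovijjovue/ is unchanged.
Rule 3 (degemination): /ff/ is a geminate; the first /f/ deletes. /jj/ is a geminate; the first /j/ deletes. /bjogeffovijjovue/ → bjogefovijovue.
Rule 4 (final vowel raising): /e/ is a mid vowel in word-final position, so it raises to [i]. /bjogefovijovue/ → bjogefovijovui.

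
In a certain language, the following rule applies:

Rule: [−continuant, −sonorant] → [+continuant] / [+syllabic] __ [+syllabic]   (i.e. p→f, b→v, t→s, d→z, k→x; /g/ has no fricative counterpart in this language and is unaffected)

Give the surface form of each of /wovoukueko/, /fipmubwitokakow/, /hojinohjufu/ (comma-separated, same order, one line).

wovouxuexo, fipmubwisoxaxow, hojinohjufu

/wovoukueko/: /k/ is a stop between vowels /u/ and /u/, so it spirantizes to the fricative [x]. /k/ is a stop between vowels /e/ and /o/, so it spirantizes to the fricative [x]. → [wovouxuexo].
/fipmubwitokakow/: /t/ is a stop between vowels /i/ and /o/, so it spirantizes to the fricative [s]. /k/ is a stop between vowels /o/ and /a/, so it spirantizes to the fricative [x]. /k/ is a stop between vowels /a/ and /o/, so it spirantizes to the fricative [x]. → [fipmubwisoxaxow].
/hojinohjufu/: the rule's environment is not met; surfaces unchanged as [hojinohjufu].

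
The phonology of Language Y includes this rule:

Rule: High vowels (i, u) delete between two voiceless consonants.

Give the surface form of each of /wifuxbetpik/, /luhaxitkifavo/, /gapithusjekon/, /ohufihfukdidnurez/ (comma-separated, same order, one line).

wifxbetpk, luhaxtkfavo, gapthsjekon, ohfhfkdidnurez

/wifuxbetpik/: /u/ is a high vowel flanked by voiceless consonants /f/ and /x/, so it deletes. /i/ is a high vowel flanked by voiceless consonants /p/ and /k/, so it deletes. → [wifxbetpk].
/luhaxitkifavo/: /i/ is a high vowel flanked by voiceless consonants /x/ and /t/, so it deletes. /i/ is a high vowel flanked by voiceless consonants /k/ and /f/, so it deletes. → [luhaxtkfavo].
/gapithusjekon/: /i/ is a high vowel flanked by voiceless consonants /p/ and /t/, so it deletes. /u/ is a high vowel flanked by voiceless consonants /h/ and /s/, so it deletes. → [gapthsjekon].
/ohufihfukdidnurez/: /u/ is a high vowel flanked by voiceless consonants /h/ and /f/, so it deletes. /i/ is a high vowel flanked by voiceless consonants /f/ and /h/, so it deletes. /u/ is a high vowel flanked by voiceless consonants /f/ and /k/, so it deletes. → [ohfhfkdidnurez].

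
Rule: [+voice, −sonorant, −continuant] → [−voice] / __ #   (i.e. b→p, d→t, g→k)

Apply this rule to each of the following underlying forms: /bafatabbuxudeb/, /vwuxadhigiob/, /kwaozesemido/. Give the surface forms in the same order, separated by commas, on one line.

bafatabbuxudep, vwuxadhigiop, kwaozesemido

/bafatabbuxudeb/: /b/ is a voiced stop in word-final position, so it devoices to [p]. → [bafatabbuxudep].
/vwuxadhigiob/: /b/ is a voiced stop in word-final position, so it devoices to [p]. → [vwuxadhigiop].
/kwaozesemido/: the rule's environment is not met; surfaces unchanged as [kwaozesemido].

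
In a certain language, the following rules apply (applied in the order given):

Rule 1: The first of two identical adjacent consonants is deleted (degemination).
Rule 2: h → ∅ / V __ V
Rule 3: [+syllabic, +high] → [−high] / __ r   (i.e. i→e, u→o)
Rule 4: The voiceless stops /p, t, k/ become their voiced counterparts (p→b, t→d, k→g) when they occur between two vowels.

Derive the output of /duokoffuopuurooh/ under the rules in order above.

duogofuobuorooh

Rule 1 (degemination): /ff/ is a geminate; the first /f/ deletes. /duokoffuopuurooh/ → duokofuopuurooh.
Rule 2 (intervocalic h-deletion): no segment meets the environment; /duokofuopuurooh/ is unchanged.
Rule 3 (pre-rhotic lowering): /u/ is a high vowel immediately before /r/, so it lowers to [o]. /duokofuopuurooh/ → duokofuopuorooh.
Rule 4 (intervocalic voicing): /k/ is a voiceless stop between vowels /o/ and /o/, so it voices to [g]. /p/ is a voiceless stop between vowels /o/ and /u/, so it voices to [b]. /duokofuopuorooh/ → duogofuobuorooh.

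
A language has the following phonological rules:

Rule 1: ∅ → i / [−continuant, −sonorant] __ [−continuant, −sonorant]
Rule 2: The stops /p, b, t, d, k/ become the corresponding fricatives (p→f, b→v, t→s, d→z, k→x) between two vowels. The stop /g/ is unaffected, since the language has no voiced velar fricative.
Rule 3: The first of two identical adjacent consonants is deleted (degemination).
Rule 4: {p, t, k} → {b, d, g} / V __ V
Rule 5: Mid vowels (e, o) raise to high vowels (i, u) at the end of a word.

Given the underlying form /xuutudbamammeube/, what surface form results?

Rule 1 (stop-cluster i-epenthesis): /d/ and /b/ form a stop–stop cluster, so [i] is inserted between them. /xuutudbamammeube/ → xuutudibamammeube.
Rule 2 (intervocalic spirantization): /t/ is a stop between vowels /u/ and /u/, so it spirantizes to the fricative [s]. /d/ is a stop between vowels /u/ and /i/, so it spirantizes to the fricative [z]. /b/ is a stop between vowels /i/ and /a/, so it spirantizes to the fricative [v]. /b/ is a stop between vowels /u/ and /e/, so it spirantizes to the fricative [v]. /xuutudibamammeube/ → xuusuzivamammeuve.
Rule 3 (degemination): /mm/ is a geminate; the first /m/ deletes. /xuusuzivamammeuve/ → xuusuzivamameuve.
Rule 4 (intervocalic voicing): no segment meets the environment; /xuusuzivamameuve/ is unchanged.
Rule 5 (final vowel raising): /e/ is a mid vowel in word-final position, so it raises to [i]. /xuusuzivamameuve/ → xuusuzivamameuvi.

xuusuzivamameuvi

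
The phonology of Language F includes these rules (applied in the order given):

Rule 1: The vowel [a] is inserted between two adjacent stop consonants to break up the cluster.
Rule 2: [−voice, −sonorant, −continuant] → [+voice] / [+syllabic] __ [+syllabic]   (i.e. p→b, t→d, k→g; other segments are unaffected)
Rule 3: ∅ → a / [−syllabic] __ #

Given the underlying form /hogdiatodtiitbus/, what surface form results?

Rule 1 (stop-cluster a-epenthesis): /g/ and /d/ form a stop–stop cluster, so [a] is inserted between them. /d/ and /t/ form a stop–stop cluster, so [a] is inserted between them. /t/ and /b/ form a stop–stop cluster, so [a] is inserted between them. /hogdiatodtiitbus/ → hogadiatodatiitabus.
Rule 2 (intervocalic voicing): /t/ is a voiceless stop between vowels /a/ and /o/, so it voices to [d]. /t/ is a voiceless stop between vowels /a/ and /i/, so it voices to [d]. /t/ is a voiceless stop between vowels /i/ and /a/, so it voices to [d]. /hogadiatodatiitabus/ → hogadiadodadiidabus.
Rule 3 (final a-epenthesis): the form ends in the consonant /s/, so [a] is inserted word-finally. /hogadiadodadiidabus/ → hogadiadodadiidabusa.

hogadiadodadiidabusa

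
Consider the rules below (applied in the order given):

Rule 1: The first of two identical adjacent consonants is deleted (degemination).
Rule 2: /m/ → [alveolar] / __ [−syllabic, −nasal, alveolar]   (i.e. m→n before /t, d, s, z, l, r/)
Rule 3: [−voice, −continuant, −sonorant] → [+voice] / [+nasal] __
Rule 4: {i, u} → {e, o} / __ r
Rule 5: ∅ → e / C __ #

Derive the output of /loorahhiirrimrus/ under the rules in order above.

loorahierinruse

Rule 1 (degemination): /hh/ is a geminate; the first /h/ deletes. /rr/ is a geminate; the first /r/ deletes. /loorahhiirrimrus/ → loorahiirimrus.
Rule 2 (nasal place assimilation): /m/ precedes the alveolar consonant /r/, so it assimilates in place to [n]. /loorahiirimrus/ → loorahiirinrus.
Rule 3 (post-nasal voicing): no segment meets the environment; /loorahiirinrus/ is unchanged.
Rule 4 (pre-rhotic lowering): /i/ is a high vowel immediately before /r/, so it lowers to [e]. /loorahiirinrus/ → loorahierinrus.
Rule 5 (final e-epenthesis): the form ends in the consonant /s/, so [e] is inserted word-finally. /loorahierinrus/ → loorahierinruse.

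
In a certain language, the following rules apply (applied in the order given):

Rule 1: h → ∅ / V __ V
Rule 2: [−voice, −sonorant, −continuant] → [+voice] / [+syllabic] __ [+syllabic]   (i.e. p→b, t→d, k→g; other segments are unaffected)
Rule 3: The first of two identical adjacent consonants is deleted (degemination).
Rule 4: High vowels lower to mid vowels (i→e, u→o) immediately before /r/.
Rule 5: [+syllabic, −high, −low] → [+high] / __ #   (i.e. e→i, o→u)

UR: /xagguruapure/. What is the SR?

Rule 1 (intervocalic h-deletion): no segment meets the environment; /xagguruapure/ is unchanged.
Rule 2 (intervocalic voicing): /p/ is a voiceless stop between vowels /a/ and /u/, so it voices to [b]. /xagguruapure/ → xagguruabure.
Rule 3 (degemination): /gg/ is a geminate; the first /g/ deletes. /xagguruabure/ → xaguruabure.
Rule 4 (pre-rhotic lowering): /u/ is a high vowel immediately before /r/, so it lowers to [o]. /u/ is a high vowel immediately before /r/, so it lowers to [o]. /xaguruabure/ → xagoruabore.
Rule 5 (final vowel raising): /e/ is a mid vowel in word-final position, so it raises to [i]. /xagoruabore/ → xagoruabori.

xagoruabori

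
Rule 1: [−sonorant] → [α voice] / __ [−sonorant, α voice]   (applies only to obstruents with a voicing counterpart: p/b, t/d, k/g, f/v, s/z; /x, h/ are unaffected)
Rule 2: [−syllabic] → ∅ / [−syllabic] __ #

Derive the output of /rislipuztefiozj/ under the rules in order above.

rislipustefioz

Rule 1 (regressive voicing assimilation): /z/ precedes the voiceless obstruent /t/, so it devoices to [s] by assimilation. /rislipuztefiozj/ → rislipustefiozj.
Rule 2 (final cluster simplification): /j/ is the second consonant of a word-final cluster /zj/, so it deletes. /rislipustefiozj/ → rislipustefioz.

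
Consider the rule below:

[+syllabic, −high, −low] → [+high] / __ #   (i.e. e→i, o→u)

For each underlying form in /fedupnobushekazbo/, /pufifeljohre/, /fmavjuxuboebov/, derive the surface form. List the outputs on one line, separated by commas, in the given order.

fedupnobushekazbu, pufifeljohri, fmavjuxuboebov

/fedupnobushekazbo/: /o/ is a mid vowel in word-final position, so it raises to [u]. → [fedupnobushekazbu].
/pufifeljohre/: /e/ is a mid vowel in word-final position, so it raises to [i]. → [pufifeljohri].
/fmavjuxuboebov/: the rule's environment is not met; surfaces unchanged as [fmavjuxuboebov].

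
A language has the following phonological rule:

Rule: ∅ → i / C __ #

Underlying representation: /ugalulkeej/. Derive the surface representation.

the form ends in the consonant /j/, so [i] is inserted word-finally.
Surface form: [ugalulkeeji].

ugalulkeeji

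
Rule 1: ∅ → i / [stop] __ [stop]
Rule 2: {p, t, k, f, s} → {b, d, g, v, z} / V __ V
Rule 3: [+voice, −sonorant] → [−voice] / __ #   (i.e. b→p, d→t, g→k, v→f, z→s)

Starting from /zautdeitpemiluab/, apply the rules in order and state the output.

Rule 1 (stop-cluster i-epenthesis): /t/ and /d/ form a stop–stop cluster, so [i] is inserted between them. /t/ and /p/ form a stop–stop cluster, so [i] is inserted between them. /zautdeitpemiluab/ → zautideitipemiluab.
Rule 2 (intervocalic voicing): /t/ is a voiceless obstruent between vowels /u/ and /i/, so it voices to [d]. /t/ is a voiceless obstruent between vowels /i/ and /i/, so it voices to [d]. /p/ is a voiceless obstruent between vowels /i/ and /e/, so it voices to [b]. /zautideitipemiluab/ → zaudideidibemiluab.
Rule 3 (final devoicing): /b/ is a voiced obstruent in word-final position, so it devoices to [p]. /zaudideidibemiluab/ → zaudideidibemiluap.

zaudideidibemiluap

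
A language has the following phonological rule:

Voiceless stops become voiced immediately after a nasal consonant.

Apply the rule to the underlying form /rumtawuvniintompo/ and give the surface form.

rumdawuvniindombo

/t/ is a voiceless stop immediately after the nasal /m/, so it voices to [d].
/t/ is a voiceless stop immediately after the nasal /n/, so it voices to [d].
/p/ is a voiceless stop immediately after the nasal /m/, so it voices to [b].
Surface form: [rumdawuvniindombo].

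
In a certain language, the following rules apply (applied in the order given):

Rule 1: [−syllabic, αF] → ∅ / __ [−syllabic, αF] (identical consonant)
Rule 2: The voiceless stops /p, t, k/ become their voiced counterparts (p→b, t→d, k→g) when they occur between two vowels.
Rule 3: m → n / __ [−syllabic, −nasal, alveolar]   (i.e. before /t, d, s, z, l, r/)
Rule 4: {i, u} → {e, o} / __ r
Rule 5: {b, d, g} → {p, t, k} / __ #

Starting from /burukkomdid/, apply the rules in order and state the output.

borugondit

Rule 1 (degemination): /kk/ is a geminate; the first /k/ deletes. /burukkomdid/ → burukomdid.
Rule 2 (intervocalic voicing): /k/ is a voiceless stop between vowels /u/ and /o/, so it voices to [g]. /burukomdid/ → burugomdid.
Rule 3 (nasal place assimilation): /m/ precedes the alveolar consonant /d/, so it assimilates in place to [n]. /burugomdid/ → burugondid.
Rule 4 (pre-rhotic lowering): /u/ is a high vowel immediately before /r/, so it lowers to [o]. /burugondid/ → borugondid.
Rule 5 (final devoicing): /d/ is a voiced stop in word-final position, so it devoices to [t]. /borugondid/ → borugondit.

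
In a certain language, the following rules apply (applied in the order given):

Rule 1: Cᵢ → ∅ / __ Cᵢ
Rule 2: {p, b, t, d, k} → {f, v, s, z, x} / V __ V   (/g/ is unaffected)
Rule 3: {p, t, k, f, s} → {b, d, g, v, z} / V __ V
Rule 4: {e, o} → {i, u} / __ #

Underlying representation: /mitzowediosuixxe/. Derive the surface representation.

Rule 1 (degemination): /xx/ is a geminate; the first /x/ deletes. /mitzowediosuixxe/ → mitzowediosuixe.
Rule 2 (intervocalic spirantization): /d/ is a stop between vowels /e/ and /i/, so it spirantizes to the fricative [z]. /mitzowediosuixe/ → mitzoweziosuixe.
Rule 3 (intervocalic voicing): /s/ is a voiceless obstruent between vowels /o/ and /u/, so it voices to [z]. /mitzoweziosuixe/ → mitzoweziozuixe.
Rule 4 (final vowel raising): /e/ is a mid vowel in word-final position, so it raises to [i]. /mitzoweziozuixe/ → mitzoweziozuixi.

mitzoweziozuixi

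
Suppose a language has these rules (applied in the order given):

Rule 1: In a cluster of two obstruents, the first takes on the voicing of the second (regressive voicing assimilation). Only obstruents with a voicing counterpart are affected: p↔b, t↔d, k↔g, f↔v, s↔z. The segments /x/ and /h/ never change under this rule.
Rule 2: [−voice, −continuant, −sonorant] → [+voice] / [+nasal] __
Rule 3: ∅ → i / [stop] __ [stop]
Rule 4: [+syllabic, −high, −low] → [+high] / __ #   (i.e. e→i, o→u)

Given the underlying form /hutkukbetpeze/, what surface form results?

Rule 1 (regressive voicing assimilation): /k/ precedes the voiced obstruent /b/, so it voices to [g] by assimilation. /hutkukbetpeze/ → hutkugbetpeze.
Rule 2 (post-nasal voicing): no segment meets the environment; /hutkugbetpeze/ is unchanged.
Rule 3 (stop-cluster i-epenthesis): /t/ and /k/ form a stop–stop cluster, so [i] is inserted between them. /g/ and /b/ form a stop–stop cluster, so [i] is inserted between them. /t/ and /p/ form a stop–stop cluster, so [i] is inserted between them. /hutkugbetpeze/ → hutikugibetipeze.
Rule 4 (final vowel raising): /e/ is a mid vowel in word-final position, so it raises to [i]. /hutikugibetipeze/ → hutikugibetipezi.

hutikugibetipezi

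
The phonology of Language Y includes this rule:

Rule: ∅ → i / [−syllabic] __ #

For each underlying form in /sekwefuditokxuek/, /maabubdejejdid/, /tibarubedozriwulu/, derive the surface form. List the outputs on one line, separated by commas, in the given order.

sekwefuditokxueki, maabubdejejdidi, tibarubedozriwulu

/sekwefuditokxuek/: the form ends in the consonant /k/, so [i] is inserted word-finally. → [sekwefuditokxueki].
/maabubdejejdid/: the form ends in the consonant /d/, so [i] is inserted word-finally. → [maabubdejejdidi].
/tibarubedozriwulu/: the rule's environment is not met; surfaces unchanged as [tibarubedozriwulu].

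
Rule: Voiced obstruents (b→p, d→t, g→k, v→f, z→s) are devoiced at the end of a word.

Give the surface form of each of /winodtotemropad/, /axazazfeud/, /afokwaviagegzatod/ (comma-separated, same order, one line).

/winodtotemropad/: /d/ is a voiced obstruent in word-final position, so it devoices to [t]. → [winodtotemropat].
/axazazfeud/: /d/ is a voiced obstruent in word-final position, so it devoices to [t]. → [axazazfeut].
/afokwaviagegzatod/: /d/ is a voiced obstruent in word-final position, so it devoices to [t]. → [afokwaviagegzatot].

winodtotemropat, axazazfeut, afokwaviagegzatot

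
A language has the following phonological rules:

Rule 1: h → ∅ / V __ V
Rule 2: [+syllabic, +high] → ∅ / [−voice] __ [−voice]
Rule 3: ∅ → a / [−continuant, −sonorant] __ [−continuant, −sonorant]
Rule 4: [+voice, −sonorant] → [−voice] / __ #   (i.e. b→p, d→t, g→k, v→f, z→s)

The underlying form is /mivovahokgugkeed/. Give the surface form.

mivovaokagugakeet

Rule 1 (intervocalic h-deletion): /h/ occurs between vowels /a/ and /o/, so it deletes. /mivovahokgugkeed/ → mivovaokgugkeed.
Rule 2 (high vowel syncope): no segment meets the environment; /mivovaokgugkeed/ is unchanged.
Rule 3 (stop-cluster a-epenthesis): /k/ and /g/ form a stop–stop cluster, so [a] is inserted between them. /g/ and /k/ form a stop–stop cluster, so [a] is inserted between them. /mivovaokgugkeed/ → mivovaokagugakeed.
Rule 4 (final devoicing): /d/ is a voiced obstruent in word-final position, so it devoices to [t]. /mivovaokagugakeed/ → mivovaokagugakeet.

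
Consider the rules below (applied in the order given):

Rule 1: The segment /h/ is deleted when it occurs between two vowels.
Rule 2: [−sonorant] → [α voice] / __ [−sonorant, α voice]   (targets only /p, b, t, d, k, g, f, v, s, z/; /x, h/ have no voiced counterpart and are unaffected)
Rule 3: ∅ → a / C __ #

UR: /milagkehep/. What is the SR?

Rule 1 (intervocalic h-deletion): /h/ occurs between vowels /e/ and /e/, so it deletes. /milagkehep/ → milagkeep.
Rule 2 (regressive voicing assimilation): /g/ precedes the voiceless obstruent /k/, so it devoices to [k] by assimilation. /milagkeep/ → milakkeep.
Rule 3 (final a-epenthesis): the form ends in the consonant /p/, so [a] is inserted word-finally. /milakkeep/ → milakkeepa.

milakkeepa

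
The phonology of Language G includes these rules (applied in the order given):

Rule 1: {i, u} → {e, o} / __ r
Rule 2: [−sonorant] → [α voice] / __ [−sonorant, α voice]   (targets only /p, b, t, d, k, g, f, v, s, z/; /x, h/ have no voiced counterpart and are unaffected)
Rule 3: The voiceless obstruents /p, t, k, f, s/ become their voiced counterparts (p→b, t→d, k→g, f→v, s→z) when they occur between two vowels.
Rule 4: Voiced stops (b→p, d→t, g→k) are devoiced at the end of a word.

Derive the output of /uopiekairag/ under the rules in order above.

uobiegaerak

Rule 1 (pre-rhotic lowering): /i/ is a high vowel immediately before /r/, so it lowers to [e]. /uopiekairag/ → uopiekaerag.
Rule 2 (regressive voicing assimilation): no segment meets the environment; /uopiekaerag/ is unchanged.
Rule 3 (intervocalic voicing): /p/ is a voiceless obstruent between vowels /o/ and /i/, so it voices to [b]. /k/ is a voiceless obstruent between vowels /e/ and /a/, so it voices to [g]. /uopiekaerag/ → uobiegaerag.
Rule 4 (final devoicing): /g/ is a voiced stop in word-final position, so it devoices to [k]. /uobiegaerag/ → uobiegaerak.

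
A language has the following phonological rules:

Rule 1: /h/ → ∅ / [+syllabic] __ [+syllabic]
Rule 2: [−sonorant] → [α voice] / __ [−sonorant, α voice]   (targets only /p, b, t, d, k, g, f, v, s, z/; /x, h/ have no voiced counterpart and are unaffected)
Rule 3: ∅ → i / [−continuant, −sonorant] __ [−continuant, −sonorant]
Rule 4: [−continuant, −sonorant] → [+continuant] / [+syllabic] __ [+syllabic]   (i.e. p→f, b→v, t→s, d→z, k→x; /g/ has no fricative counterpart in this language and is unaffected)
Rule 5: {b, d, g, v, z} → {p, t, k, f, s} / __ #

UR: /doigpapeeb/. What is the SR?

doixifafeep

Rule 1 (intervocalic h-deletion): no segment meets the environment; /doigpapeeb/ is unchanged.
Rule 2 (regressive voicing assimilation): /g/ precedes the voiceless obstruent /p/, so it devoices to [k] by assimilation. /doigpapeeb/ → doikpapeeb.
Rule 3 (stop-cluster i-epenthesis): /k/ and /p/ form a stop–stop cluster, so [i] is inserted between them. /doikpapeeb/ → doikipapeeb.
Rule 4 (intervocalic spirantization): /k/ is a stop between vowels /i/ and /i/, so it spirantizes to the fricative [x]. /p/ is a stop between vowels /i/ and /a/, so it spirantizes to the fricative [f]. /p/ is a stop between vowels /a/ and /e/, so it spirantizes to the fricative [f]. /doikipapeeb/ → doixifafeeb.
Rule 5 (final devoicing): /b/ is a voiced obstruent in word-final position, so it devoices to [p]. /doixifafeeb/ → doixifafeep.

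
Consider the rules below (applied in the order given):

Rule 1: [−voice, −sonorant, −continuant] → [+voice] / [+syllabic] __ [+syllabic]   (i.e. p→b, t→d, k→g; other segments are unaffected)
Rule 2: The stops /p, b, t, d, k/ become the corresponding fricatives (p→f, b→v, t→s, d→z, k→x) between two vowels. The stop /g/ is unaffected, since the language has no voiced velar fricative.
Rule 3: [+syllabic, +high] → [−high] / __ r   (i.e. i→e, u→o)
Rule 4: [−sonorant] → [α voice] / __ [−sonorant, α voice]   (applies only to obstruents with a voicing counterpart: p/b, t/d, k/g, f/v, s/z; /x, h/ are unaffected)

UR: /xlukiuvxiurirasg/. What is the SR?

xlugiufxiorerazg

Rule 1 (intervocalic voicing): /k/ is a voiceless stop between vowels /u/ and /i/, so it voices to [g]. /xlukiuvxiurirasg/ → xlugiuvxiurirasg.
Rule 2 (intervocalic spirantization): no segment meets the environment; /xlugiuvxiurirasg/ is unchanged.
Rule 3 (pre-rhotic lowering): /u/ is a high vowel immediately before /r/, so it lowers to [o]. /i/ is a high vowel immediately before /r/, so it lowers to [e]. /xlugiuvxiurirasg/ → xlugiuvxiorerasg.
Rule 4 (regressive voicing assimilation): /v/ precedes the voiceless obstruent /x/, so it devoices to [f] by assimilation. /s/ precedes the voiced obstruent /g/, so it voices to [z] by assimilation. /xlugiuvxiorerasg/ → xlugiufxiorerazg.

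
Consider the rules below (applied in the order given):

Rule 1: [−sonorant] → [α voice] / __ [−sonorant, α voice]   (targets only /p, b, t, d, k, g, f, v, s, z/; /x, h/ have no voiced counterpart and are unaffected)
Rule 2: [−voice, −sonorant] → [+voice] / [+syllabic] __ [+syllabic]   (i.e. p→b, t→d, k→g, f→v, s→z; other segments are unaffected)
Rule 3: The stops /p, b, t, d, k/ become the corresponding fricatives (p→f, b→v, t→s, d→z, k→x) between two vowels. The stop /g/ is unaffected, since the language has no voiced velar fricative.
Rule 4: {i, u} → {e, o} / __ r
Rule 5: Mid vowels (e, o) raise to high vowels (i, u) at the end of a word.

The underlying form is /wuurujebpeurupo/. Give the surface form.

wuorujeppeoruvu

Rule 1 (regressive voicing assimilation): /b/ precedes the voiceless obstruent /p/, so it devoices to [p] by assimilation. /wuurujebpeurupo/ → wuurujeppeurupo.
Rule 2 (intervocalic voicing): /p/ is a voiceless obstruent between vowels /u/ and /o/, so it voices to [b]. /wuurujeppeurupo/ → wuurujeppeurubo.
Rule 3 (intervocalic spirantization): /b/ is a stop between vowels /u/ and /o/, so it spirantizes to the fricative [v]. /wuurujeppeurubo/ → wuurujeppeuruvo.
Rule 4 (pre-rhotic lowering): /u/ is a high vowel immediately before /r/, so it lowers to [o]. /u/ is a high vowel immediately before /r/, so it lowers to [o]. /wuurujeppeuruvo/ → wuorujeppeoruvo.
Rule 5 (final vowel raising): /o/ is a mid vowel in word-final position, so it raises to [u]. /wuorujeppeoruvo/ → wuorujeppeoruvu.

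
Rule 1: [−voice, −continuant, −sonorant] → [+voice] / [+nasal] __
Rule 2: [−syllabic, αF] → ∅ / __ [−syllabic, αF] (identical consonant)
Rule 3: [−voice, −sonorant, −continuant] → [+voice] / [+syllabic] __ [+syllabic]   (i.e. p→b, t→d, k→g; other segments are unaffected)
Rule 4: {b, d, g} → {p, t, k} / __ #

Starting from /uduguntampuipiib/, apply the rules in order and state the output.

Rule 1 (post-nasal voicing): /t/ is a voiceless stop immediately after the nasal /n/, so it voices to [d]. /p/ is a voiceless stop immediately after the nasal /m/, so it voices to [b]. /uduguntampuipiib/ → udugundambuipiib.
Rule 2 (degemination): no segment meets the environment; /udugundambuipiib/ is unchanged.
Rule 3 (intervocalic voicing): /p/ is a voiceless stop between vowels /i/ and /i/, so it voices to [b]. /udugundambuipiib/ → udugundambuibiib.
Rule 4 (final devoicing): /b/ is a voiced stop in word-final position, so it devoices to [p]. /udugundambuibiib/ → udugundambuibiip.

udugundambuibiip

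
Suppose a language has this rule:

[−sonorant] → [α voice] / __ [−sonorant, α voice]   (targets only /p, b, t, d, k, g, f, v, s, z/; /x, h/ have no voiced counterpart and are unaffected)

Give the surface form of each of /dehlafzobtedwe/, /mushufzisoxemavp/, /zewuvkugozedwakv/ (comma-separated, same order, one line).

/dehlafzobtedwe/: /f/ precedes the voiced obstruent /z/, so it voices to [v] by assimilation. /b/ precedes the voiceless obstruent /t/, so it devoices to [p] by assimilation. → [dehlavzoptedwe].
/mushufzisoxemavp/: /f/ precedes the voiced obstruent /z/, so it voices to [v] by assimilation. /v/ precedes the voiceless obstruent /p/, so it devoices to [f] by assimilation. → [mushuvzisoxemafp].
/zewuvkugozedwakv/: /v/ precedes the voiceless obstruent /k/, so it devoices to [f] by assimilation. /k/ precedes the voiced obstruent /v/, so it voices to [g] by assimilation. → [zewufkugozedwagv].

dehlavzoptedwe, mushuvzisoxemafp, zewufkugozedwagv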